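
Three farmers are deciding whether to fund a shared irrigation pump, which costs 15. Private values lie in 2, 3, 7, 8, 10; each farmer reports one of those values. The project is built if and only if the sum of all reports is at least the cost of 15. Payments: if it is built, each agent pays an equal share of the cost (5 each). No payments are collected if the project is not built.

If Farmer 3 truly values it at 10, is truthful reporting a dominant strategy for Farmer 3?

Yes

Check each profile of the others' reports and compare truth against every alternative report.
Others report (2, 3): truth gives 5, best alternative gives 0.
Others report (3, 2): truth gives 5, best alternative gives 0.
Others report (3, 3): truth gives 5, best alternative gives 0.
Others report (2, 7): truth gives 5, best alternative gives 5.
Others report (2, 8): truth gives 5, best alternative gives 5.
Others report (2, 10): truth gives 5, best alternative gives 5.
(Remaining 19 profiles checked similarly; truth is weakly best in each.)
In every case the truthful report is at least as good as any alternative, so it is a dominant strategy.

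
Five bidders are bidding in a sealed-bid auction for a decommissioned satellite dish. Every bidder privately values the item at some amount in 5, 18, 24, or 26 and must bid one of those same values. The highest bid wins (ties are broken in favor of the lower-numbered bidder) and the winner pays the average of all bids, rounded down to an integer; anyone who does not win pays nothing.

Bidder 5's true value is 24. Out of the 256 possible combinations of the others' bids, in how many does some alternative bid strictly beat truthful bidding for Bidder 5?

65

Others bid (5, 5, 5, 5): truth gives 16; bid 18 gives 17 > 16. Violating.
Others bid (5, 5, 5, 24): truth gives 0; bid 26 gives 11 > 0. Violating.
Others bid (5, 5, 18, 24): truth gives 0; bid 26 gives 9 > 0. Violating.
Others bid (5, 5, 24, 5): truth gives 0; bid 26 gives 11 > 0. Violating.
Others bid (5, 5, 5, 18): truth gives 13; no alternative beats it.
Others bid (5, 5, 5, 26): truth gives 0; no alternative beats it.
(Checking all 256 profiles: 65 have a profitable deviation, 191 do not.)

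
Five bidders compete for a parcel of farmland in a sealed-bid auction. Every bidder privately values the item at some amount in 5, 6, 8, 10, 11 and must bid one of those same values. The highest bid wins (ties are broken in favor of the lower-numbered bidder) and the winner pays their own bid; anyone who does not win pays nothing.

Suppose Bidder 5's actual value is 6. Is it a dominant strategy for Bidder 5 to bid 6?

Yes

Check each profile of the others' bids and compare truth against every alternative bid.
Others bid (5, 5, 5, 5): truth gives 0, best alternative gives 0.
Others bid (5, 5, 5, 6): truth gives 0, best alternative gives 0.
Others bid (5, 5, 5, 8): truth gives 0, best alternative gives 0.
Others bid (5, 5, 5, 10): truth gives 0, best alternative gives 0.
Others bid (5, 5, 5, 11): truth gives 0, best alternative gives 0.
Others bid (5, 5, 6, 5): truth gives 0, best alternative gives 0.
(Remaining 619 profiles checked similarly; truth is weakly best in each.)
In every case the truthful bid is at least as good as any alternative, so it is a dominant strategy.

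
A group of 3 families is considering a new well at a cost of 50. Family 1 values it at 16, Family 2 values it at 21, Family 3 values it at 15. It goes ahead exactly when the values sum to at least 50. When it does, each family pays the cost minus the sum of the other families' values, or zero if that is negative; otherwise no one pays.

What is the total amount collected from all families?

46

Total value 52 ≥ cost 50, so it is built.
Family 1: others sum to 36; max(0, 50 - 36) = 14.
Family 2: others sum to 31; max(0, 50 - 31) = 19.
Family 3: others sum to 37; max(0, 50 - 37) = 13.
Total collected = 14 + 19 + 13 = 46.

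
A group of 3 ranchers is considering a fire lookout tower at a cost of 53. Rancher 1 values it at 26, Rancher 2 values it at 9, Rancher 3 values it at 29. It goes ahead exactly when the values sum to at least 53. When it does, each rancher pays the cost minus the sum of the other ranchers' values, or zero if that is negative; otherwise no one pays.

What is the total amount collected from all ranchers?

Total value 64 ≥ cost 53, so it is built.
Rancher 1: others sum to 38; max(0, 53 - 38) = 15.
Rancher 2: others sum to 55; max(0, 53 - 55) = 0.
Rancher 3: others sum to 35; max(0, 53 - 35) = 18.
Total collected = 15 + 0 + 18 = 33.

33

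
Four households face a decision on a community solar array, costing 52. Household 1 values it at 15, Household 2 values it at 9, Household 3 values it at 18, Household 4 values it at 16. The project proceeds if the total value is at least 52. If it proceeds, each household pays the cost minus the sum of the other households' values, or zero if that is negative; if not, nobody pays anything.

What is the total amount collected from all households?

Total value 58 ≥ cost 52, so it is built.
Household 1: others sum to 43; max(0, 52 - 43) = 9.
Household 2: others sum to 49; max(0, 52 - 49) = 3.
Household 3: others sum to 40; max(0, 52 - 40) = 12.
Household 4: others sum to 42; max(0, 52 - 42) = 10.
Total collected = 9 + 3 + 12 + 10 = 34.

34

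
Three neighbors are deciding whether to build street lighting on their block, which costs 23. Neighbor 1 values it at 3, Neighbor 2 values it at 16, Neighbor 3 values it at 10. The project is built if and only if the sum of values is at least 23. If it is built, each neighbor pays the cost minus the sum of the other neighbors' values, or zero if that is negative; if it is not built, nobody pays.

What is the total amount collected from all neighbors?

Total value 29 ≥ cost 23, so it is built.
Neighbor 1: others sum to 26; max(0, 23 - 26) = 0.
Neighbor 2: others sum to 13; max(0, 23 - 13) = 10.
Neighbor 3: others sum to 19; max(0, 23 - 19) = 4.
Total collected = 0 + 10 + 4 = 14.

14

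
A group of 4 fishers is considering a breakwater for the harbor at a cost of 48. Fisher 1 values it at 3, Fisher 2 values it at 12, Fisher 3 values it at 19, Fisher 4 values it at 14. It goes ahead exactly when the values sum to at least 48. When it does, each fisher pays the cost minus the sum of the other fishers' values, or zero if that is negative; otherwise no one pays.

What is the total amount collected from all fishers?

Total value 48 ≥ cost 48, so it is built.
Fisher 1: others sum to 45; max(0, 48 - 45) = 3.
Fisher 2: others sum to 36; max(0, 48 - 36) = 12.
Fisher 3: others sum to 29; max(0, 48 - 29) = 19.
Fisher 4: others sum to 34; max(0, 48 - 34) = 14.
Total collected = 3 + 12 + 19 + 14 = 48.

48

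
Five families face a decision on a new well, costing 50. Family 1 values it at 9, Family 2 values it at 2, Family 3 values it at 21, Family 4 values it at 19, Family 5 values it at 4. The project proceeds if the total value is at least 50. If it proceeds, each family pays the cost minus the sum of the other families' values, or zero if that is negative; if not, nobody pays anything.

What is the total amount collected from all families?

Total value 55 ≥ cost 50, so it is built.
Family 1: others sum to 46; max(0, 50 - 46) = 4.
Family 2: others sum to 53; max(0, 50 - 53) = 0.
Family 3: others sum to 34; max(0, 50 - 34) = 16.
Family 4: others sum to 36; max(0, 50 - 36) = 14.
Family 5: others sum to 51; max(0, 50 - 51) = 0.
Total collected = 4 + 0 + 16 + 14 + 0 = 34.

34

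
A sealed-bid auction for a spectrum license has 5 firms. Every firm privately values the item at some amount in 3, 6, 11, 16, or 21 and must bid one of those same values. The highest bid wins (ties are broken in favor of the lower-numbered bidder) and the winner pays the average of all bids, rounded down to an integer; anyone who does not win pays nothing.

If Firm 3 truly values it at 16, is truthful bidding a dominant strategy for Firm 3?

Consider the case where Firm 1 bids 3, Firm 2 bids 3, Firm 4 bids 3 and Firm 5 bids 3.
Truthful bid 16: wins, pays 5, utility 16 - 5 = 11.
Bid 6 instead: wins, pays 3, utility 16 - 3 = 13.
Since 13 > 11, bidding 6 is strictly better here, so truthful bidding is not dominant.

No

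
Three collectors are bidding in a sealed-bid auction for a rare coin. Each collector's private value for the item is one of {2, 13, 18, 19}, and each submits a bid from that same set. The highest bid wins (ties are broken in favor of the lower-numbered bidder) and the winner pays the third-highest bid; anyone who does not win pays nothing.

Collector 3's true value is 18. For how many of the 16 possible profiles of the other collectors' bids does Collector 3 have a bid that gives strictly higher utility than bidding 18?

Others bid (2, 18): truth gives 0; bid 19 gives 16 > 0. Violating.
Others bid (13, 18): truth gives 0; bid 19 gives 5 > 0. Violating.
Others bid (18, 2): truth gives 0; bid 19 gives 16 > 0. Violating.
Others bid (18, 13): truth gives 0; bid 19 gives 5 > 0. Violating.
Others bid (2, 2): truth gives 16; no alternative beats it.
Others bid (2, 13): truth gives 16; no alternative beats it.
(Checking all 16 profiles: 4 have a profitable deviation, 12 do not.)

4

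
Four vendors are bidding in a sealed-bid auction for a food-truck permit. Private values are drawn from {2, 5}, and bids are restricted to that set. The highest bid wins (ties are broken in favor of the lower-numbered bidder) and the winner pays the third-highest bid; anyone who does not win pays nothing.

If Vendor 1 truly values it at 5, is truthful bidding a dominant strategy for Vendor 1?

Check each profile of the others' bids and compare truth against every alternative bid.
Others bid (2, 2, 5): truth gives 3, best alternative gives 0.
Others bid (2, 5, 2): truth gives 3, best alternative gives 0.
Others bid (5, 2, 2): truth gives 3, best alternative gives 0.
Others bid (2, 2, 2): truth gives 3, best alternative gives 3.
Others bid (2, 5, 5): truth gives 0, best alternative gives 0.
Others bid (5, 2, 5): truth gives 0, best alternative gives 0.
(Remaining 2 profiles checked similarly; truth is weakly best in each.)
In every case the truthful bid is at least as good as any alternative, so it is a dominant strategy.

Yes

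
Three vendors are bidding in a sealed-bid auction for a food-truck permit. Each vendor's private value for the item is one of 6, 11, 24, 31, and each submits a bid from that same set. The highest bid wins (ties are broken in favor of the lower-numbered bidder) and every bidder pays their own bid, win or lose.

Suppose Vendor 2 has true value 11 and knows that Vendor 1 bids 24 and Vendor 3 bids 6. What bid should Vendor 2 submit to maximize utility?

Bid 6: loses but pays 6, utility -6.
Bid 11: loses but pays 11, utility -11.
Bid 24: loses but pays 24, utility -24.
Bid 31: wins, pays 31, utility 11 - 31 = -20.
The best choice is 6 with utility -6.

6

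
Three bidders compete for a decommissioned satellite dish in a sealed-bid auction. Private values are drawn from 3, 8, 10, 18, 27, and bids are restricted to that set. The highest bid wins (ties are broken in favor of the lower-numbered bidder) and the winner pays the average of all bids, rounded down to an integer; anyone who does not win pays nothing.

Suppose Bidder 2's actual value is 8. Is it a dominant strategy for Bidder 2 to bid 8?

No

Consider the case where Bidder 1 bids 3 and Bidder 3 bids 10.
Truthful bid 8: loses, pays 0, utility 0.
Bid 10 instead: wins, pays 7, utility 8 - 7 = 1.
Since 1 > 0, bidding 10 is strictly better here, so truthful bidding is not dominant.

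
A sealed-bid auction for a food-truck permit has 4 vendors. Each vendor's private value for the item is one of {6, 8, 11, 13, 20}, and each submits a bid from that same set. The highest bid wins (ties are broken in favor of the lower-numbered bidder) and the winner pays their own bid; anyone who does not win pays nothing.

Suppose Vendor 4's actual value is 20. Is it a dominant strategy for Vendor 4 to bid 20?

Consider the case where Vendor 1 bids 6, Vendor 2 bids 6 and Vendor 3 bids 6.
Truthful bid 20: wins, pays 20, utility 20 - 20 = 0.
Bid 8 instead: wins, pays 8, utility 20 - 8 = 12.
Since 12 > 0, bidding 8 is strictly better here, so truthful bidding is not dominant.

No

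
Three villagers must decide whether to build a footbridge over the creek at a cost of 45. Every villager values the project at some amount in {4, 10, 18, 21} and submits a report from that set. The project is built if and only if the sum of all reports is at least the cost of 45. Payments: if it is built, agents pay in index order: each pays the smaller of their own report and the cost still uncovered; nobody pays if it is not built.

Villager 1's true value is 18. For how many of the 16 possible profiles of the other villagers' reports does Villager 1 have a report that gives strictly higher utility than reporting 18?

Others report (18, 18): truth gives 0; report 10 gives 8 > 0. Violating.
Others report (18, 21): truth gives 0; report 10 gives 8 > 0. Violating.
Others report (21, 18): truth gives 0; report 10 gives 8 > 0. Violating.
Others report (21, 21): truth gives 0; report 4 gives 14 > 0. Violating.
Others report (4, 4): truth gives 0; no alternative beats it.
Others report (4, 10): truth gives 0; no alternative beats it.
(Checking all 16 profiles: 4 have a profitable deviation, 12 do not.)

4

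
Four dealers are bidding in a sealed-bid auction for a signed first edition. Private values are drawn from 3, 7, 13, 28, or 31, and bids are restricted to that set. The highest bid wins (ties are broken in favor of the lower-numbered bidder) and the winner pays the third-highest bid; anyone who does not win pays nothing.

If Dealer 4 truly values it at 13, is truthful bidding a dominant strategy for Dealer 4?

No

Consider the case where Dealer 1 bids 3, Dealer 2 bids 3 and Dealer 3 bids 13.
Truthful bid 13: loses, pays 0, utility 0.
Bid 28 instead: wins, pays 3, utility 13 - 3 = 10.
Since 10 > 0, bidding 28 is strictly better here, so truthful bidding is not dominant.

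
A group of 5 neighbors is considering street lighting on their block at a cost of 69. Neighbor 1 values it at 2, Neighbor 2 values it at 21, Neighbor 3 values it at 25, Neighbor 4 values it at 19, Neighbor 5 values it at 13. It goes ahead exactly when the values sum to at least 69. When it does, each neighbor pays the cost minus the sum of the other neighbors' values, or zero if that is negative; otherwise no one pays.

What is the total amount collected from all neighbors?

34

Total value 80 ≥ cost 69, so it is built.
Neighbor 1: others sum to 78; max(0, 69 - 78) = 0.
Neighbor 2: others sum to 59; max(0, 69 - 59) = 10.
Neighbor 3: others sum to 55; max(0, 69 - 55) = 14.
Neighbor 4: others sum to 61; max(0, 69 - 61) = 8.
Neighbor 5: others sum to 67; max(0, 69 - 67) = 2.
Total collected = 0 + 10 + 14 + 8 + 2 = 34.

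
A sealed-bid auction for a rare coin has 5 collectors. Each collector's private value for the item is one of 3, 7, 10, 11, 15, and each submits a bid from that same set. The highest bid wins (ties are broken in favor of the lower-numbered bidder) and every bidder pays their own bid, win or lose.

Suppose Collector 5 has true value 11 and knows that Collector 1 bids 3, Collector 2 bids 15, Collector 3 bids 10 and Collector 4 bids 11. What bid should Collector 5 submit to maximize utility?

3

Bid 3: loses but pays 3, utility -3.
Bid 7: loses but pays 7, utility -7.
Bid 10: loses but pays 10, utility -10.
Bid 11: loses but pays 11, utility -11.
Bid 15: loses but pays 15, utility -15.
The best choice is 3 with utility -3.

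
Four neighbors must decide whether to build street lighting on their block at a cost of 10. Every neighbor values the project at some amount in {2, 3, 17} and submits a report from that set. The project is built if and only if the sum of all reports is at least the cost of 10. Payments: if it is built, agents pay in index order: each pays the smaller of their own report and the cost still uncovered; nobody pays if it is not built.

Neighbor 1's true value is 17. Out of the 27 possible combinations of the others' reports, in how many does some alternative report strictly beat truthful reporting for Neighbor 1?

Others report (2, 2, 3): truth gives 7; report 3 gives 14 > 7. Violating.
Others report (2, 2, 17): truth gives 7; report 2 gives 15 > 7. Violating.
Others report (2, 3, 2): truth gives 7; report 3 gives 14 > 7. Violating.
Others report (2, 3, 3): truth gives 7; report 2 gives 15 > 7. Violating.
Others report (2, 2, 2): truth gives 7; no alternative beats it.
(Checking all 27 profiles: 26 have a profitable deviation, 1 does not.)

26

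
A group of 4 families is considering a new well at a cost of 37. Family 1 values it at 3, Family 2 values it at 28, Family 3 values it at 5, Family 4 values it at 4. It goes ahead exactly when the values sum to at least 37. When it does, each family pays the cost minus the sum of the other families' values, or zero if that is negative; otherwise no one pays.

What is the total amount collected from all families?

Total value 40 ≥ cost 37, so it is built.
Family 1: others sum to 37; max(0, 37 - 37) = 0.
Family 2: others sum to 12; max(0, 37 - 12) = 25.
Family 3: others sum to 35; max(0, 37 - 35) = 2.
Family 4: others sum to 36; max(0, 37 - 36) = 1.
Total collected = 0 + 25 + 2 + 1 = 28.

28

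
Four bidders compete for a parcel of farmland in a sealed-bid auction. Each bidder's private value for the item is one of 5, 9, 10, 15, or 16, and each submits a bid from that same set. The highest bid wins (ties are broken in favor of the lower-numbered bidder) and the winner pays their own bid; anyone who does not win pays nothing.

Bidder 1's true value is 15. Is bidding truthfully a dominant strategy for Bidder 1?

No

Consider the case where Bidder 2 bids 5, Bidder 3 bids 5 and Bidder 4 bids 5.
Truthful bid 15: wins, pays 15, utility 15 - 15 = 0.
Bid 5 instead: wins, pays 5, utility 15 - 5 = 10.
Since 10 > 0, bidding 5 is strictly better here, so truthful bidding is not dominant.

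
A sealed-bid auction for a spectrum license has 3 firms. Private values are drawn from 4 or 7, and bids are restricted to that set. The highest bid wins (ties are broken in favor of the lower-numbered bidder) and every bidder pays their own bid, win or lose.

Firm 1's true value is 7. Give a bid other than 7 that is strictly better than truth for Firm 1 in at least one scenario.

Suppose Firm 2 bids 4 and Firm 3 bids 4.
Bid 7: wins, pays 7, utility 7 - 7 = 0.
Bid 4: wins, pays 4, utility 7 - 4 = 3.
So bidding 4 beats truth here (3 > 0).

4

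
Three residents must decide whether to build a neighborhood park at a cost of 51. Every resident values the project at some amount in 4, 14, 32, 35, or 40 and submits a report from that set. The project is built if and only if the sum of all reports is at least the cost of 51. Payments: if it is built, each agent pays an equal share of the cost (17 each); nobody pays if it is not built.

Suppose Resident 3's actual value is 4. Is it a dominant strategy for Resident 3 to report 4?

Yes

Check each profile of the others' reports and compare truth against every alternative report.
Others report (4, 35): truth gives 0, best alternative gives -13.
Others report (4, 40): truth gives 0, best alternative gives -13.
Others report (14, 32): truth gives 0, best alternative gives -13.
Others report (32, 14): truth gives 0, best alternative gives -13.
Others report (35, 4): truth gives 0, best alternative gives -13.
Others report (40, 4): truth gives 0, best alternative gives -13.
(Remaining 19 profiles checked similarly; truth is weakly best in each.)
In every case the truthful report is at least as good as any alternative, so it is a dominant strategy.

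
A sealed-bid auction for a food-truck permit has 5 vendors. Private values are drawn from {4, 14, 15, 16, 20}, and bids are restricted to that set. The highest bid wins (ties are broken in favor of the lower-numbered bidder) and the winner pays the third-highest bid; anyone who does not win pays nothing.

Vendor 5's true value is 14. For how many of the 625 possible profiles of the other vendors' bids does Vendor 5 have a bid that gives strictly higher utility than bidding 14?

Others bid (4, 4, 4, 14): truth gives 0; bid 15 gives 10 > 0. Violating.
Others bid (4, 4, 4, 15): truth gives 0; bid 16 gives 10 > 0. Violating.
Others bid (4, 4, 4, 16): truth gives 0; bid 20 gives 10 > 0. Violating.
Others bid (4, 4, 14, 4): truth gives 0; bid 15 gives 10 > 0. Violating.
Others bid (4, 4, 4, 4): truth gives 10; no alternative beats it.
Others bid (4, 4, 4, 20): truth gives 0; no alternative beats it.
(Checking all 625 profiles: 12 have a profitable deviation, 613 do not.)

12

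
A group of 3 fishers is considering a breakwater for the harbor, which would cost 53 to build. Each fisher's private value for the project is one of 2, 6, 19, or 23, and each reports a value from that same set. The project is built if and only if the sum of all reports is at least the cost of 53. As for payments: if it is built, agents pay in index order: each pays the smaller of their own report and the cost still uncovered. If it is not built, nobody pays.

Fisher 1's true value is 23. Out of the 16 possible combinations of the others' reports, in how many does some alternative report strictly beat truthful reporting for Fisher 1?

Others report (19, 19): truth gives 0; report 19 gives 4 > 0. Violating.
Others report (19, 23): truth gives 0; report 19 gives 4 > 0. Violating.
Others report (23, 19): truth gives 0; report 19 gives 4 > 0. Violating.
Others report (23, 23): truth gives 0; report 19 gives 4 > 0. Violating.
Others report (2, 2): truth gives 0; no alternative beats it.
Others report (2, 6): truth gives 0; no alternative beats it.
(Checking all 16 profiles: 4 have a profitable deviation, 12 do not.)

4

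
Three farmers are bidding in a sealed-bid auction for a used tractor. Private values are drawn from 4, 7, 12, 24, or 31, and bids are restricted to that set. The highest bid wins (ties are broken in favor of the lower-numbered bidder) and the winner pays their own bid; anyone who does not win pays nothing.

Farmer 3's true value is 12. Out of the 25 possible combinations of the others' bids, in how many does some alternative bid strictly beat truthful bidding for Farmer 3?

1

Others bid (4, 4): truth gives 0; bid 7 gives 5 > 0. Violating.
Others bid (4, 7): truth gives 0; no alternative beats it.
Others bid (4, 12): truth gives 0; no alternative beats it.
(Checking all 25 profiles: 1 has a profitable deviation, 24 do not.)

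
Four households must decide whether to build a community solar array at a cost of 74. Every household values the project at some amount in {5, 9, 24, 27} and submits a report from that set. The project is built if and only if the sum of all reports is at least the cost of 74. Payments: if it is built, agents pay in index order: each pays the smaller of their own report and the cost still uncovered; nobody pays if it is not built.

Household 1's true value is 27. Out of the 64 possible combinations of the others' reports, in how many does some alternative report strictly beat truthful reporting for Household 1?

Others report (5, 24, 24): truth gives 0; report 24 gives 3 > 0. Violating.
Others report (5, 24, 27): truth gives 0; report 24 gives 3 > 0. Violating.
Others report (5, 27, 24): truth gives 0; report 24 gives 3 > 0. Violating.
Others report (5, 27, 27): truth gives 0; report 24 gives 3 > 0. Violating.
Others report (5, 5, 5): truth gives 0; no alternative beats it.
Others report (5, 5, 9): truth gives 0; no alternative beats it.
(Checking all 64 profiles: 32 have a profitable deviation, 32 do not.)

32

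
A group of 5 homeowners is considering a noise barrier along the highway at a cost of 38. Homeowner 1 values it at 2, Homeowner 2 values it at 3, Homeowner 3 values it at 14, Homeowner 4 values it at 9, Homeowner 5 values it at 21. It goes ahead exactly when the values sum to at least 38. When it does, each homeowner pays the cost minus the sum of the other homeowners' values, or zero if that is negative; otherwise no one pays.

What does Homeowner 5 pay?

10

Total value 49 ≥ cost 38, so the project is built.
The other homeowners' values sum to 28.
Cost minus that sum is 38 - 28 = 10.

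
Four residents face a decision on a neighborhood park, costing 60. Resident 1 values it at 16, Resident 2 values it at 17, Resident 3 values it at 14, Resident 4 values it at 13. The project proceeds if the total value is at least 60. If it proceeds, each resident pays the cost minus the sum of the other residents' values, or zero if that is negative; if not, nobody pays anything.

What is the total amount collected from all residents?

60

Total value 60 ≥ cost 60, so it is built.
Resident 1: others sum to 44; max(0, 60 - 44) = 16.
Resident 2: others sum to 43; max(0, 60 - 43) = 17.
Resident 3: others sum to 46; max(0, 60 - 46) = 14.
Resident 4: others sum to 47; max(0, 60 - 47) = 13.
Total collected = 16 + 17 + 14 + 13 = 60.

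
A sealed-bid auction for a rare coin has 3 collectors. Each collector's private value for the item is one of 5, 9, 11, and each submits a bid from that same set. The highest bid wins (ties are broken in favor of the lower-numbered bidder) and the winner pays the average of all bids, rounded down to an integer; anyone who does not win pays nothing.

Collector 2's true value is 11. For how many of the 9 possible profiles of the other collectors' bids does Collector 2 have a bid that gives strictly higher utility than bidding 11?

2

Others bid (5, 5): truth gives 4; bid 9 gives 5 > 4. Violating.
Others bid (5, 9): truth gives 3; bid 9 gives 4 > 3. Violating.
Others bid (5, 11): truth gives 2; no alternative beats it.
Others bid (9, 5): truth gives 3; no alternative beats it.
(Checking all 9 profiles: 2 have a profitable deviation, 7 do not.)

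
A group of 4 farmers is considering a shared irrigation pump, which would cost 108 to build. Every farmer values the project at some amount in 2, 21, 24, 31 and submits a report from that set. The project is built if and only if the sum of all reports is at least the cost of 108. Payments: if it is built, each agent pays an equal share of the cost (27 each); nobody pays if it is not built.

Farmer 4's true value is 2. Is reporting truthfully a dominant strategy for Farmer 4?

Yes

Check each profile of the others' reports and compare truth against every alternative report.
Others report (31, 31, 31): truth gives 0, best alternative gives -25.
Others report (2, 2, 2): truth gives 0, best alternative gives 0.
Others report (2, 2, 21): truth gives 0, best alternative gives 0.
Others report (2, 2, 24): truth gives 0, best alternative gives 0.
Others report (2, 2, 31): truth gives 0, best alternative gives 0.
Others report (2, 21, 2): truth gives 0, best alternative gives 0.
(Remaining 58 profiles checked similarly; truth is weakly best in each.)
In every case the truthful report is at least as good as any alternative, so it is a dominant strategy.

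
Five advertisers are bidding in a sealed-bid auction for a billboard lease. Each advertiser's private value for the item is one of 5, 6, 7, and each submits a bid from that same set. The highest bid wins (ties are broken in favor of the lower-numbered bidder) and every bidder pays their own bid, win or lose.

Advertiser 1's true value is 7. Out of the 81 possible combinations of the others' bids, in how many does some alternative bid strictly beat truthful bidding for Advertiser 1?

16

Others bid (5, 5, 5, 5): truth gives 0; bid 5 gives 2 > 0. Violating.
Others bid (5, 5, 5, 6): truth gives 0; bid 6 gives 1 > 0. Violating.
Others bid (5, 5, 6, 5): truth gives 0; bid 6 gives 1 > 0. Violating.
Others bid (5, 5, 6, 6): truth gives 0; bid 6 gives 1 > 0. Violating.
Others bid (5, 5, 5, 7): truth gives 0; no alternative beats it.
Others bid (5, 5, 6, 7): truth gives 0; no alternative beats it.
(Checking all 81 profiles: 16 have a profitable deviation, 65 do not.)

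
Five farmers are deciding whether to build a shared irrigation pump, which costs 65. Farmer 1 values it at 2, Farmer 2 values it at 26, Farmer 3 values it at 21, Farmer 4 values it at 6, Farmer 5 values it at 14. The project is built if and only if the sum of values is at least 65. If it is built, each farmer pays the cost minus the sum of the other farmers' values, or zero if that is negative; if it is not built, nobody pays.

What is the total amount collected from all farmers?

Total value 69 ≥ cost 65, so it is built.
Farmer 1: others sum to 67; max(0, 65 - 67) = 0.
Farmer 2: others sum to 43; max(0, 65 - 43) = 22.
Farmer 3: others sum to 48; max(0, 65 - 48) = 17.
Farmer 4: others sum to 63; max(0, 65 - 63) = 2.
Farmer 5: others sum to 55; max(0, 65 - 55) = 10.
Total collected = 0 + 22 + 17 + 2 + 10 = 51.

51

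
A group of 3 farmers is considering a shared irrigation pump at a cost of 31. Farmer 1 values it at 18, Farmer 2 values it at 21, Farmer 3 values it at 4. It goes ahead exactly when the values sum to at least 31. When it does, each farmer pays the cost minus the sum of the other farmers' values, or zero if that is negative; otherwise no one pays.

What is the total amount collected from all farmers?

15

Total value 43 ≥ cost 31, so it is built.
Farmer 1: others sum to 25; max(0, 31 - 25) = 6.
Farmer 2: others sum to 22; max(0, 31 - 22) = 9.
Farmer 3: others sum to 39; max(0, 31 - 39) = 0.
Total collected = 6 + 9 + 0 = 15.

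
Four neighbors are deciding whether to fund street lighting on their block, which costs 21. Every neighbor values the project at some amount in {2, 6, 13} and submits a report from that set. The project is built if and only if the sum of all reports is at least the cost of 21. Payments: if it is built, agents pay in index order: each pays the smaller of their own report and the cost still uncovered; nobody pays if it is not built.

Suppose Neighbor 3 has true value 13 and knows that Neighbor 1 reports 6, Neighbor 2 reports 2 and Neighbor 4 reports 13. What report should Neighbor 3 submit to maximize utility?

Report 2: project built, pays 2, utility 13 - 2 = 11.
Report 6: project built, pays 6, utility 13 - 6 = 7.
Report 13: project built, pays 13, utility 13 - 13 = 0.
The best choice is 2 with utility 11.

2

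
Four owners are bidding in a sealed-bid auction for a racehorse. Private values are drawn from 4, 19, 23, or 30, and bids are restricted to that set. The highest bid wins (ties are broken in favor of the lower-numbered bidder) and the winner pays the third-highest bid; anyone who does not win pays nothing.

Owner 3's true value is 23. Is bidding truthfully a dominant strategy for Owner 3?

No

Consider the case where Owner 1 bids 4, Owner 2 bids 4 and Owner 4 bids 30.
Truthful bid 23: loses, pays 0, utility 0.
Bid 30 instead: wins, pays 4, utility 23 - 4 = 19.
Since 19 > 0, bidding 30 is strictly better here, so truthful bidding is not dominant.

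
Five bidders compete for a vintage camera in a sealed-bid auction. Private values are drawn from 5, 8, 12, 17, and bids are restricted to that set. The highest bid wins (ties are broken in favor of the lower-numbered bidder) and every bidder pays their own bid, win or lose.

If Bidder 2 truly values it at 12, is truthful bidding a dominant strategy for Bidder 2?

No

Consider the case where Bidder 1 bids 5, Bidder 3 bids 5, Bidder 4 bids 5 and Bidder 5 bids 5.
Truthful bid 12: wins, pays 12, utility 12 - 12 = 0.
Bid 8 instead: wins, pays 8, utility 12 - 8 = 4.
Since 4 > 0, bidding 8 is strictly better here, so truthful bidding is not dominant.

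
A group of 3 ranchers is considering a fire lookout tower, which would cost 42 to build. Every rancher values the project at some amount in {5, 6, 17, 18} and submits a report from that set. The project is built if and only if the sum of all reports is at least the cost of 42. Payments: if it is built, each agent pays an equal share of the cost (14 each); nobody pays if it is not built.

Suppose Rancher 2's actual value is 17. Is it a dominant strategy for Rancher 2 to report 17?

No

Consider the case where Rancher 1 reports 6 and Rancher 3 reports 18.
Truthful report 17: project not built, utility 0.
Report 18 instead: project built, pays 14, utility 17 - 14 = 3.
Since 3 > 0, reporting 18 is strictly better here, so truthful reporting is not dominant.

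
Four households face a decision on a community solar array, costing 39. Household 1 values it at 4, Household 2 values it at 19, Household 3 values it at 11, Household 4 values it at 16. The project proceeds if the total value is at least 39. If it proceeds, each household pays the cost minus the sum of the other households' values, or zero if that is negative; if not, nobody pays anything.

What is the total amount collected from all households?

13

Total value 50 ≥ cost 39, so it is built.
Household 1: others sum to 46; max(0, 39 - 46) = 0.
Household 2: others sum to 31; max(0, 39 - 31) = 8.
Household 3: others sum to 39; max(0, 39 - 39) = 0.
Household 4: others sum to 34; max(0, 39 - 34) = 5.
Total collected = 0 + 8 + 0 + 5 = 13.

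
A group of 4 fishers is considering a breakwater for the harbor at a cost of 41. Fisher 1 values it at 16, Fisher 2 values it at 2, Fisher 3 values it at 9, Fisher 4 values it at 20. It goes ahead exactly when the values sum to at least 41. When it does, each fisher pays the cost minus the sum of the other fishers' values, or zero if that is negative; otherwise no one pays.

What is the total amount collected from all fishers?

Total value 47 ≥ cost 41, so it is built.
Fisher 1: others sum to 31; max(0, 41 - 31) = 10.
Fisher 2: others sum to 45; max(0, 41 - 45) = 0.
Fisher 3: others sum to 38; max(0, 41 - 38) = 3.
Fisher 4: others sum to 27; max(0, 41 - 27) = 14.
Total collected = 10 + 0 + 3 + 14 = 27.

27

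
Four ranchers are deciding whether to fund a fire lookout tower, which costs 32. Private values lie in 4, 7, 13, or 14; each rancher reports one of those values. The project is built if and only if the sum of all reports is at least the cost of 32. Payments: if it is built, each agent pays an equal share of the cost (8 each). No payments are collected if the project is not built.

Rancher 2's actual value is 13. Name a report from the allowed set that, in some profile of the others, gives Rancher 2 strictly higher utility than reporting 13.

14

Suppose Rancher 1 reports 4, Rancher 3 reports 7 and Rancher 4 reports 7.
Report 13: project not built, utility 0.
Report 14: project built, pays 8, utility 13 - 8 = 5.
So reporting 14 beats truth here (5 > 0).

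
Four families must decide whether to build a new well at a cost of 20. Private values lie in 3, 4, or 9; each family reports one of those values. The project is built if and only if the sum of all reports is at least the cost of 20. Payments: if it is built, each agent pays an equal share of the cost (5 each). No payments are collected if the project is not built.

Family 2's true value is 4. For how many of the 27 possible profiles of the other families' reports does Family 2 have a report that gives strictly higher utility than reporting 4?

6

Others report (3, 4, 9): truth gives -1; report 3 gives 0 > -1. Violating.
Others report (3, 9, 4): truth gives -1; report 3 gives 0 > -1. Violating.
Others report (4, 3, 9): truth gives -1; report 3 gives 0 > -1. Violating.
Others report (4, 9, 3): truth gives -1; report 3 gives 0 > -1. Violating.
Others report (3, 3, 3): truth gives 0; no alternative beats it.
Others report (3, 3, 4): truth gives 0; no alternative beats it.
(Checking all 27 profiles: 6 have a profitable deviation, 21 do not.)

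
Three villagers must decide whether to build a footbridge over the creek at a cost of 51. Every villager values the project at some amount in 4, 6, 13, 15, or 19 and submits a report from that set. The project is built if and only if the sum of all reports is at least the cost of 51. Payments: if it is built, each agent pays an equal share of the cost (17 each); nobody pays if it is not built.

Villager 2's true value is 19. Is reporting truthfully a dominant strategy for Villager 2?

Check each profile of the others' reports and compare truth against every alternative report.
Others report (13, 19): truth gives 2, best alternative gives 0.
Others report (15, 19): truth gives 2, best alternative gives 0.
Others report (19, 13): truth gives 2, best alternative gives 0.
Others report (19, 15): truth gives 2, best alternative gives 0.
Others report (19, 19): truth gives 2, best alternative gives 2.
Others report (4, 4): truth gives 0, best alternative gives 0.
(Remaining 19 profiles checked similarly; truth is weakly best in each.)
In every case the truthful report is at least as good as any alternative, so it is a dominant strategy.

Yes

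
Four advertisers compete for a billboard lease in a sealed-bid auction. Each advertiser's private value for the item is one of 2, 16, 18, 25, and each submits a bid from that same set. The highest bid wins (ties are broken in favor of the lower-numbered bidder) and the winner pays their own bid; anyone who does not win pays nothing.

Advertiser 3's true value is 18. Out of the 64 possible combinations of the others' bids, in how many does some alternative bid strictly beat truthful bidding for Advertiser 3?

Others bid (2, 2, 2): truth gives 0; bid 16 gives 2 > 0. Violating.
Others bid (2, 2, 16): truth gives 0; bid 16 gives 2 > 0. Violating.
Others bid (2, 2, 18): truth gives 0; no alternative beats it.
Others bid (2, 2, 25): truth gives 0; no alternative beats it.
(Checking all 64 profiles: 2 have a profitable deviation, 62 do not.)

2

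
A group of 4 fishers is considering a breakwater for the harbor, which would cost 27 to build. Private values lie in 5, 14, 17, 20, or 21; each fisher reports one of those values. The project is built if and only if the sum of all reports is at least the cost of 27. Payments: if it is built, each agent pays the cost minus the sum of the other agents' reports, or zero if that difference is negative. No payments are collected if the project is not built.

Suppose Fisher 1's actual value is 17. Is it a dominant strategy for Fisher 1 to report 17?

Check each profile of the others' reports and compare truth against every alternative report.
Others report (5, 5, 17): truth gives 17, best alternative gives 17.
Others report (5, 5, 20): truth gives 17, best alternative gives 17.
Others report (5, 5, 21): truth gives 17, best alternative gives 17.
Others report (5, 14, 14): truth gives 17, best alternative gives 17.
Others report (5, 14, 17): truth gives 17, best alternative gives 17.
Others report (5, 14, 20): truth gives 17, best alternative gives 17.
(Remaining 119 profiles checked similarly; truth is weakly best in each.)
In every case the truthful report is at least as good as any alternative, so it is a dominant strategy.

Yes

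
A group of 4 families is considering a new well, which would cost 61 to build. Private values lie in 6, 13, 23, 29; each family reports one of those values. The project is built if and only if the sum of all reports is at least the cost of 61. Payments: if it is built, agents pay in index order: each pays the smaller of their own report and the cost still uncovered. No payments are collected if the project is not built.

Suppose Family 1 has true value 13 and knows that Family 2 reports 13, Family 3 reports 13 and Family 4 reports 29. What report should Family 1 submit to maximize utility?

6

Report 6: project built, pays 6, utility 13 - 6 = 7.
Report 13: project built, pays 13, utility 13 - 13 = 0.
Report 23: project built, pays 23, utility 13 - 23 = -10.
Report 29: project built, pays 29, utility 13 - 29 = -16.
The best choice is 6 with utility 7.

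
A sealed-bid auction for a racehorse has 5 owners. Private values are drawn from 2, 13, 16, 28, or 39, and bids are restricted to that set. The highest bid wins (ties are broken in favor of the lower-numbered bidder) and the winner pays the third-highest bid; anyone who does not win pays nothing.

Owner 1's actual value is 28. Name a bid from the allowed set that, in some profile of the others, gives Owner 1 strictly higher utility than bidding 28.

Suppose Owner 2 bids 2, Owner 3 bids 2, Owner 4 bids 2 and Owner 5 bids 39.
Bid 28: loses, pays 0, utility 0.
Bid 39: wins, pays 2, utility 28 - 2 = 26.
So bidding 39 beats truth here (26 > 0).

39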